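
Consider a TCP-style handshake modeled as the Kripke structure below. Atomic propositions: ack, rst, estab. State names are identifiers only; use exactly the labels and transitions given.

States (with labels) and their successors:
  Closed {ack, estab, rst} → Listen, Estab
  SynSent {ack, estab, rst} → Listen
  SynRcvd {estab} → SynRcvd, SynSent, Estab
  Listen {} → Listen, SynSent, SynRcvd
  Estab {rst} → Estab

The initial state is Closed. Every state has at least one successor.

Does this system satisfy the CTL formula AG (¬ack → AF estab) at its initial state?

Violated

States satisfying ¬ack → AF estab: {Closed, SynSent, SynRcvd}.
States satisfying AG (¬ack → AF estab): ∅.
Estab is reachable from Closed and violates ¬ack → AF estab, so AG fails at Closed.
Closed ∉ Sat(AG (¬ack → AF estab)).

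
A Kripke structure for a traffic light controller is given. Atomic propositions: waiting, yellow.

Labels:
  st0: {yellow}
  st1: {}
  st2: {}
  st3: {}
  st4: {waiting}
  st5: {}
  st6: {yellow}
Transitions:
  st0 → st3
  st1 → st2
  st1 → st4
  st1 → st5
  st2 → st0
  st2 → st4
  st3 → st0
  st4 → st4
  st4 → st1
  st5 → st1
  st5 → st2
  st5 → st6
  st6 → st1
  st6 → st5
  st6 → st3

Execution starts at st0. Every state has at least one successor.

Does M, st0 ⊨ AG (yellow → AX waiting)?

Does not hold

States satisfying yellow → AX waiting: {st1, st2, st3, st4, st5}.
States satisfying AG (yellow → AX waiting): ∅.
st0 is reachable from st0 and violates yellow → AX waiting, so AG fails at st0.
st0 ∉ Sat(AG (yellow → AX waiting)).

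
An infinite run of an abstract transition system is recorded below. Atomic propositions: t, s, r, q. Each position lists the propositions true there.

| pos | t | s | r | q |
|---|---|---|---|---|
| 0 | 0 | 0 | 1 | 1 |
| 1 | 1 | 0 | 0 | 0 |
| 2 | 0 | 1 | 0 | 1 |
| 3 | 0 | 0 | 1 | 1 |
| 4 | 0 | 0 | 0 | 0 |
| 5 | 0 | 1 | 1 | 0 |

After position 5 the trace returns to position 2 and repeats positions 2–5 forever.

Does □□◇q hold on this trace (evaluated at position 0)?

Satisfied

□◇q holds at every position 0..5, and those are all positions ever visited, so □□◇q holds.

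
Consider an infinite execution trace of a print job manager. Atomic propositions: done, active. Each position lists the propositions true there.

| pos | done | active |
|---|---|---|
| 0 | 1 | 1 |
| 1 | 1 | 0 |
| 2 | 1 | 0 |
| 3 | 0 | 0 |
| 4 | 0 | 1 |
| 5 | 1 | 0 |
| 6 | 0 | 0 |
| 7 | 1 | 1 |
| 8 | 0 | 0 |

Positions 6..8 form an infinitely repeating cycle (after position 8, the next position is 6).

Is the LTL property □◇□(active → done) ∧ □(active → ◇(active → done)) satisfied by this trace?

Satisfied

◇□(active → done) holds at every position 0..8, and those are all positions ever visited, so □◇□(active → done) holds.
active → ◇(active → done) holds at every position 0..8, and those are all positions ever visited, so □(active → ◇(active → done)) holds.
Positions where active holds: 0, 4, 7.
Check ◇(active → done) at each: 0→ok, 4→ok, 7→ok.
At position 0: □◇□(active → done) is true; □(active → ◇(active → done)) is true; so □◇□(active → done) ∧ □(active → ◇(active → done)) is true.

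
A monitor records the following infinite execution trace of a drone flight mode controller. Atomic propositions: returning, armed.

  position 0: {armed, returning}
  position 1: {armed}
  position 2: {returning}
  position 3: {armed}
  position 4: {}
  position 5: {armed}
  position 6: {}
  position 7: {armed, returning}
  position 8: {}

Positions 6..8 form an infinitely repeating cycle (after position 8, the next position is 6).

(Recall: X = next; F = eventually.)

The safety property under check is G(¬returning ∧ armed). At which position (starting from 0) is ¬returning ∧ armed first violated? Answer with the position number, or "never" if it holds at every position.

0

At position 0 the labels are {armed, returning}, so ¬returning ∧ armed is false there. This is the first violation.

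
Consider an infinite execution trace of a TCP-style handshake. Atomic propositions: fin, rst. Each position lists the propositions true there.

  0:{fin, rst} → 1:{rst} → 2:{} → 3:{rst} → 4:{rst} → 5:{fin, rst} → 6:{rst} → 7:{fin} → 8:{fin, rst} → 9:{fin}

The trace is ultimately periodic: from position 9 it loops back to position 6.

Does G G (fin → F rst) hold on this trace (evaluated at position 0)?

Holds

G (fin → F rst) holds at every position 0..9, and those are all positions ever visited, so G G (fin → F rst) holds.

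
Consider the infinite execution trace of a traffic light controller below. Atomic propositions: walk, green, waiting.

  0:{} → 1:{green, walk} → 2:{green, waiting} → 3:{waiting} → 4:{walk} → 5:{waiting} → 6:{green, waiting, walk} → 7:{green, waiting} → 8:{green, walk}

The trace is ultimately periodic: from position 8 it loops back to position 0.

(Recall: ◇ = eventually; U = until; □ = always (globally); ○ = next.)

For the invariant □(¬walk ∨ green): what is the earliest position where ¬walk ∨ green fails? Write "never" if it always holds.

4

Check ¬walk ∨ green at each position in order: 0 ✓, 1 ✓, 2 ✓, 3 ✓.
At position 4 the labels are {walk}, so ¬walk ∨ green is false there. This is the first violation.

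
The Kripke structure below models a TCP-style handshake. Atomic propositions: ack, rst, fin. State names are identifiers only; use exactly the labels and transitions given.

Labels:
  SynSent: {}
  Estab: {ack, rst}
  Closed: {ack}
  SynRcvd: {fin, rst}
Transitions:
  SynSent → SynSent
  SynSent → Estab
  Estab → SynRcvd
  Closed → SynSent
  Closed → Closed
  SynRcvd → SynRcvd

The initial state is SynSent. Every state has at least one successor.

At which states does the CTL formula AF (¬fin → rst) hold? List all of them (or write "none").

{Estab, SynRcvd}

States satisfying ¬fin → rst: {Estab, SynRcvd}.
States satisfying AF (¬fin → rst): {Estab, SynRcvd}.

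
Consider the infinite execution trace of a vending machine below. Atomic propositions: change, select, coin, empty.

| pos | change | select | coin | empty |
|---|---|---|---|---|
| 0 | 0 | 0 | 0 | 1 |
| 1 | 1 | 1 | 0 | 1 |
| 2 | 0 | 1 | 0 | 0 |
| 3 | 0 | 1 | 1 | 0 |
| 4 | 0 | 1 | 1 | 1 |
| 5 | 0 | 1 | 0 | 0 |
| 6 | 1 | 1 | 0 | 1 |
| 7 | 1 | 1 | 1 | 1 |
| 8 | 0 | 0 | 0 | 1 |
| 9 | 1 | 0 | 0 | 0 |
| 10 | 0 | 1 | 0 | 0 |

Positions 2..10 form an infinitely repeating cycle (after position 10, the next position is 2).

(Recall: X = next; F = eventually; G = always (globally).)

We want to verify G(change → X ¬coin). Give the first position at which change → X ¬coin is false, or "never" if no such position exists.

Check change → X ¬coin at each position in order: 0 ✓, 1 ✓, 2 ✓, 3 ✓, 4 ✓, 5 ✓.
At position 6 the labels are {change, empty, select} and the next position 7 has {change, coin, empty, select}, so change → X ¬coin is false there. This is the first violation.

6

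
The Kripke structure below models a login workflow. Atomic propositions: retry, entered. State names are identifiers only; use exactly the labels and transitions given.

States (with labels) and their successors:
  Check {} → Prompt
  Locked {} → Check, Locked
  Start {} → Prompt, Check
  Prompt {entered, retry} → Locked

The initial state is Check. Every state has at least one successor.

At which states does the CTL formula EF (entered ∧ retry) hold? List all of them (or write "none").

States satisfying entered ∧ retry: {Prompt}.
States satisfying EF (entered ∧ retry): {Check, Locked, Start, Prompt}.

{Check, Locked, Start, Prompt}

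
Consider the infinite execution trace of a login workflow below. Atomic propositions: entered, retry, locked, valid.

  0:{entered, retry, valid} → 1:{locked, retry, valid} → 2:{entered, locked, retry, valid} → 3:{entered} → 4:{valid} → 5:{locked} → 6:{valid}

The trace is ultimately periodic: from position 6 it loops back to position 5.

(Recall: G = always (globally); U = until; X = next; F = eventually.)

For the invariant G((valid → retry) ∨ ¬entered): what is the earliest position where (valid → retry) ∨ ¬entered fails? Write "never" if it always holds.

(valid → retry) ∨ ¬entered holds at every position 0..6, and those are all the positions the trace ever visits, so the invariant G((valid → retry) ∨ ¬entered) is never violated.

never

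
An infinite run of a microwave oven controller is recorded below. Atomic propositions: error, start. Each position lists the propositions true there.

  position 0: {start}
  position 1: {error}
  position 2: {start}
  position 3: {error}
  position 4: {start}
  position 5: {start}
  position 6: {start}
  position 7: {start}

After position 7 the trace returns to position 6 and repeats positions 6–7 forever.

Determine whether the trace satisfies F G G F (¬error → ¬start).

G G F (¬error → ¬start) is false at every position 0..7, so it never becomes true and F G G F (¬error → ¬start) fails.

Violated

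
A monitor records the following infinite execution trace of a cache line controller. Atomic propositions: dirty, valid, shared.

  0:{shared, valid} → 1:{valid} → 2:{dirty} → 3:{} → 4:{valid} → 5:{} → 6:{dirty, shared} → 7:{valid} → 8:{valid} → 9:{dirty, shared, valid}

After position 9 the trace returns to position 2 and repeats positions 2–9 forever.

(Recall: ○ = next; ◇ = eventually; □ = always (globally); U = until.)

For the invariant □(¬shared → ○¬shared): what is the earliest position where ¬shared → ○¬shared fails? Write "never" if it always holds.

Check ¬shared → ○¬shared at each position in order: 0 ✓, 1 ✓, 2 ✓, 3 ✓, 4 ✓.
At position 5 the labels are {} and the next position 6 has {dirty, shared}, so ¬shared → ○¬shared is false there. This is the first violation.

5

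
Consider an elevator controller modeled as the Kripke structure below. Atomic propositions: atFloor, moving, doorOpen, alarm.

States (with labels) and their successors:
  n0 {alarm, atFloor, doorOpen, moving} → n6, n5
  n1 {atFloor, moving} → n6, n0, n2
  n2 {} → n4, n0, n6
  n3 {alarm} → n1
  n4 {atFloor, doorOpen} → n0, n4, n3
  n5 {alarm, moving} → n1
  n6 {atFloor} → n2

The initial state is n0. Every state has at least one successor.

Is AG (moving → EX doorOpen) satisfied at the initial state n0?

Does not hold

States satisfying moving → EX doorOpen: {n1, n2, n3, n4, n6}.
States satisfying AG (moving → EX doorOpen): ∅.
n0 is reachable from n0 and violates moving → EX doorOpen, so AG fails at n0.
n0 ∉ Sat(AG (moving → EX doorOpen)).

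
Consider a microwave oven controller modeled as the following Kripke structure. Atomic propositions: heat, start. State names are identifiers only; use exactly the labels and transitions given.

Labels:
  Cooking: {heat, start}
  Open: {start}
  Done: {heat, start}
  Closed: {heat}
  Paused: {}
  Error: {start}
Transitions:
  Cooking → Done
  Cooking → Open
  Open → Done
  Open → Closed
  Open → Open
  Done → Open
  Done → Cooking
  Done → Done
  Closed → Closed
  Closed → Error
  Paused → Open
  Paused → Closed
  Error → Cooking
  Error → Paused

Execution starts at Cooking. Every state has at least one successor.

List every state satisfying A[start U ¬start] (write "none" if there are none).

States satisfying start: {Cooking, Open, Done, Error}.
States satisfying ¬start: {Closed, Paused}.
States satisfying A[start U ¬start]: {Closed, Paused}.

{Closed, Paused}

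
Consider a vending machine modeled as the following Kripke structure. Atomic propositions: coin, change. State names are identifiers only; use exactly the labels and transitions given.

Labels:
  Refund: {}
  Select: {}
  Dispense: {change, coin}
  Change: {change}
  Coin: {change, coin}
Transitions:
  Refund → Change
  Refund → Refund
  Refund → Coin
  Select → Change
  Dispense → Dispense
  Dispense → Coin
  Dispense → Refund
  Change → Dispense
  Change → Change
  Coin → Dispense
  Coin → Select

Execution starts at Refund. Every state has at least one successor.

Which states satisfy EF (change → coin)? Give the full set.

States satisfying change → coin: {Refund, Select, Dispense, Coin}.
States satisfying EF (change → coin): {Refund, Select, Dispense, Change, Coin}.

{Refund, Select, Dispense, Change, Coin}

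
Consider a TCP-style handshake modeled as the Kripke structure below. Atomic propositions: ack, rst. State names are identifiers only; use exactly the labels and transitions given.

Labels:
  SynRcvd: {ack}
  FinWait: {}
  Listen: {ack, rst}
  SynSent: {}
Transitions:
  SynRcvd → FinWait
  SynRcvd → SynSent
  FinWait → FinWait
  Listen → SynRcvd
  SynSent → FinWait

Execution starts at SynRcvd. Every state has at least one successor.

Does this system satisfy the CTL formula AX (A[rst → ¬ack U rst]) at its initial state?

No

States satisfying A[rst → ¬ack U rst]: {Listen}.
States satisfying AX (A[rst → ¬ack U rst]): ∅.
SynRcvd ∉ Sat(AX (A[rst → ¬ack U rst])).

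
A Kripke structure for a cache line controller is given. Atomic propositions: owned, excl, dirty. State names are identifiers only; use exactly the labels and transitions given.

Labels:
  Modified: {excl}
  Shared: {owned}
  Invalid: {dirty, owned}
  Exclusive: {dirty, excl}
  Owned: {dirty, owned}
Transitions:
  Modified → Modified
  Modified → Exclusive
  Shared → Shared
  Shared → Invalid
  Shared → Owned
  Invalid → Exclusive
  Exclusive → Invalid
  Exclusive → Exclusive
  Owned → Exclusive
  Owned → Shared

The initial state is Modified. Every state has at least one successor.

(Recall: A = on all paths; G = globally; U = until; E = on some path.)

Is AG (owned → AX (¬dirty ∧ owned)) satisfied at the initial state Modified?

No

States satisfying owned → AX (¬dirty ∧ owned): {Modified, Exclusive}.
States satisfying AG (owned → AX (¬dirty ∧ owned)): ∅.
Invalid is reachable from Modified and violates owned → AX (¬dirty ∧ owned), so AG fails at Modified.
Modified ∉ Sat(AG (owned → AX (¬dirty ∧ owned))).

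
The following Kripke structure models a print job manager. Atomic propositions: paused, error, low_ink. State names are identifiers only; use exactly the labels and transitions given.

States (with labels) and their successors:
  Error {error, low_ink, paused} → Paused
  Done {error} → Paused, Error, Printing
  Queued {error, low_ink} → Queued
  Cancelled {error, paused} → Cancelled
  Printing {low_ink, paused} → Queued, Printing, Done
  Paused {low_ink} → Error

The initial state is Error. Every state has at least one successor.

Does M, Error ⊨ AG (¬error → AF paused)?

States satisfying ¬error → AF paused: {Error, Done, Queued, Cancelled, Printing, Paused}.
States satisfying AG (¬error → AF paused): {Error, Done, Queued, Cancelled, Printing, Paused}.
Every state reachable from Error satisfies ¬error → AF paused.
Error ∈ Sat(AG (¬error → AF paused)).

Holds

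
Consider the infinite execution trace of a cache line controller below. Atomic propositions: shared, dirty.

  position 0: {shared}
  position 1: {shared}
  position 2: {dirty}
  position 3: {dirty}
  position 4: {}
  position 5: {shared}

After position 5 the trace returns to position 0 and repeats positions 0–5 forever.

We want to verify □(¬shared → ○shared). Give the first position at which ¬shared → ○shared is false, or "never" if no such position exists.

Check ¬shared → ○shared at each position in order: 0 ✓, 1 ✓.
At position 2 the labels are {dirty} and the next position 3 has {dirty}, so ¬shared → ○shared is false there. This is the first violation.

2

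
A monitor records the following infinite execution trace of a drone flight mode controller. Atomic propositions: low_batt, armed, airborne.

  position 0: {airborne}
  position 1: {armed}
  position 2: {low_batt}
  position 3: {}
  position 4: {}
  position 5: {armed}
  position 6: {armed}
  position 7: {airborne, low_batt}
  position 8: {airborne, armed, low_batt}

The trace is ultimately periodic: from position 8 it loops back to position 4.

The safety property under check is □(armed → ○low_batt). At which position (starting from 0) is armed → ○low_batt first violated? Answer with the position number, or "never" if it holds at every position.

5

Check armed → ○low_batt at each position in order: 0 ✓, 1 ✓, 2 ✓, 3 ✓, 4 ✓.
At position 5 the labels are {armed} and the next position 6 has {armed}, so armed → ○low_batt is false there. This is the first violation.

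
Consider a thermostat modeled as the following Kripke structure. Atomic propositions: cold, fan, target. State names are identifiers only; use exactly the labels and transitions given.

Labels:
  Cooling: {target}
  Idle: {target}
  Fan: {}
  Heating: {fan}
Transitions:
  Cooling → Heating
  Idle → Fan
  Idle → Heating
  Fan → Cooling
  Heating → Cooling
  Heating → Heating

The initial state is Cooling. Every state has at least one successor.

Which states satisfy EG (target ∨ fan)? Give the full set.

States satisfying target ∨ fan: {Cooling, Idle, Heating}.
States satisfying EG (target ∨ fan): {Cooling, Idle, Heating}.

{Cooling, Idle, Heating}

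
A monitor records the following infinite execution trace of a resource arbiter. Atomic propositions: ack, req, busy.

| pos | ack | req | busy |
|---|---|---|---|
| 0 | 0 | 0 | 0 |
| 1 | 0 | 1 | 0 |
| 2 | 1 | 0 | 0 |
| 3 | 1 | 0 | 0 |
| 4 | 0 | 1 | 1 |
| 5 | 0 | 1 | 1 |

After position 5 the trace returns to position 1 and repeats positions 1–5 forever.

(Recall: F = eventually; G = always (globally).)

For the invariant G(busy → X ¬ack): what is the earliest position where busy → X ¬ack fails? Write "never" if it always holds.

never

busy → X ¬ack holds at every position 0..5, and those are all the positions the trace ever visits, so the invariant G(busy → X ¬ack) is never violated.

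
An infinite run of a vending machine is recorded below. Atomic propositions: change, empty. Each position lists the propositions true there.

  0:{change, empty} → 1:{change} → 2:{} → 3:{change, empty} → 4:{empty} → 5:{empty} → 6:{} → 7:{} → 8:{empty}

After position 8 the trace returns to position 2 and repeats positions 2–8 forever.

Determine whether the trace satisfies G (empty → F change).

empty → F change holds at every position 0..8, and those are all positions ever visited, so G (empty → F change) holds.
Positions where empty holds: 0, 3, 4, 5, 8.
Check F change at each: 0→ok, 3→ok, 4→ok, 5→ok, 8→ok.

Holds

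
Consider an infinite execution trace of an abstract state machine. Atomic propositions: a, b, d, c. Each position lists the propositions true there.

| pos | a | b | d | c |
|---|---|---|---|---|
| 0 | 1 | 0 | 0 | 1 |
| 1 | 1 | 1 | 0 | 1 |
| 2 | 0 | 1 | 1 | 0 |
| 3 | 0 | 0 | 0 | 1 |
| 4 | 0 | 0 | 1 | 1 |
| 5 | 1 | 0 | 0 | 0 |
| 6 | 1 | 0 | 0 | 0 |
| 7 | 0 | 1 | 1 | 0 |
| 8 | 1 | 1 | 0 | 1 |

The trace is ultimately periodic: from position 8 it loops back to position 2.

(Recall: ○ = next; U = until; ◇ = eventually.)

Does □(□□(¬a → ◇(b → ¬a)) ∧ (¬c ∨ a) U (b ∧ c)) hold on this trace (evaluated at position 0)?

No

□□(¬a → ◇(b → ¬a)) ∧ (¬c ∨ a) U (b ∧ c) must hold at every position from 0 onward. It fails at position 2, so □(□□(¬a → ◇(b → ¬a)) ∧ (¬c ∨ a) U (b ∧ c)) is false.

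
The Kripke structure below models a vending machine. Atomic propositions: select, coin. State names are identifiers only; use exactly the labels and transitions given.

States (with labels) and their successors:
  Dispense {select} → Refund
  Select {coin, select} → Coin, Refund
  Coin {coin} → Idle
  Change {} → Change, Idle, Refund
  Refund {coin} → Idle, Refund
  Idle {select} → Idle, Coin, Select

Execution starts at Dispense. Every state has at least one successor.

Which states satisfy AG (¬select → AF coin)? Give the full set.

States satisfying ¬select → AF coin: {Dispense, Select, Coin, Refund, Idle}.
States satisfying AG (¬select → AF coin): {Dispense, Select, Coin, Refund, Idle}.

{Dispense, Select, Coin, Refund, Idle}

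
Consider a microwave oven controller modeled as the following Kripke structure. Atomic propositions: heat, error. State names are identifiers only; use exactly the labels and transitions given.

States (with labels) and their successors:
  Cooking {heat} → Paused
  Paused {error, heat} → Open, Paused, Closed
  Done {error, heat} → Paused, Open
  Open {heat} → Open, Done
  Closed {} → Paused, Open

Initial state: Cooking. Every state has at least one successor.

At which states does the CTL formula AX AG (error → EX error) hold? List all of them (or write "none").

{Cooking, Paused, Done, Open, Closed}

States satisfying AG (error → EX error): {Cooking, Paused, Done, Open, Closed}.
States satisfying AX AG (error → EX error): {Cooking, Paused, Done, Open, Closed}.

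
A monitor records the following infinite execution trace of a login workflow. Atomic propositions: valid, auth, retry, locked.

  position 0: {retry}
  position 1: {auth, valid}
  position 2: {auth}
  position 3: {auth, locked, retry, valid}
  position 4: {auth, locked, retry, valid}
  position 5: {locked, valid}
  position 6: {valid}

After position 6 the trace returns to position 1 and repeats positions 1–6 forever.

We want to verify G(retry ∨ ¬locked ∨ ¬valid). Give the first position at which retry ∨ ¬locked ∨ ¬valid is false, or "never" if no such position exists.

Check retry ∨ ¬locked ∨ ¬valid at each position in order: 0 ✓, 1 ✓, 2 ✓, 3 ✓, 4 ✓.
At position 5 the labels are {locked, valid}, so retry ∨ ¬locked ∨ ¬valid is false there. This is the first violation.

5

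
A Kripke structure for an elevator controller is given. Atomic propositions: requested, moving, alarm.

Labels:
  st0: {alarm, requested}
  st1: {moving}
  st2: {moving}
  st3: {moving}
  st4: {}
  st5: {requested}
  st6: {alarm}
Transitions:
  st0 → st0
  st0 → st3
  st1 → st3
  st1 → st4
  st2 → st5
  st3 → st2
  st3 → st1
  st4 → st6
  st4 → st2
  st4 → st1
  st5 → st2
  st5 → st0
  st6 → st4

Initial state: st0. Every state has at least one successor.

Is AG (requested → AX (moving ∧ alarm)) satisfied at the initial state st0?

States satisfying requested → AX (moving ∧ alarm): {st1, st2, st3, st4, st6}.
States satisfying AG (requested → AX (moving ∧ alarm)): ∅.
st0 is reachable from st0 and violates requested → AX (moving ∧ alarm), so AG fails at st0.
st0 ∉ Sat(AG (requested → AX (moving ∧ alarm))).

Does not hold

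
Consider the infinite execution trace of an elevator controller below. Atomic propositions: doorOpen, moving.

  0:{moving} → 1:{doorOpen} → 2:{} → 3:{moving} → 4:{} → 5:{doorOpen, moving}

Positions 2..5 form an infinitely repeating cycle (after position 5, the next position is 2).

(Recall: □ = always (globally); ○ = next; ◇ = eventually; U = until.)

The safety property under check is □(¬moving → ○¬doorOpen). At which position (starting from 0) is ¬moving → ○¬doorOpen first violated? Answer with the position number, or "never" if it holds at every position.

Check ¬moving → ○¬doorOpen at each position in order: 0 ✓, 1 ✓, 2 ✓, 3 ✓.
At position 4 the labels are {} and the next position 5 has {doorOpen, moving}, so ¬moving → ○¬doorOpen is false there. This is the first violation.

4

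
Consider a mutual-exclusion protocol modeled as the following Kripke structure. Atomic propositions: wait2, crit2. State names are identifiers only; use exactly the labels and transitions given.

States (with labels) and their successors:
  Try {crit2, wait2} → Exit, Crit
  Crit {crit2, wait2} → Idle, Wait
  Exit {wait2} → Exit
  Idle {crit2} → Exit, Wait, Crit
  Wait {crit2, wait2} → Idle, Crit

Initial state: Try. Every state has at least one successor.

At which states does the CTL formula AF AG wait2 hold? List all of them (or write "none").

States satisfying AG wait2: {Exit}.
States satisfying AF AG wait2: {Exit}.

{Exit}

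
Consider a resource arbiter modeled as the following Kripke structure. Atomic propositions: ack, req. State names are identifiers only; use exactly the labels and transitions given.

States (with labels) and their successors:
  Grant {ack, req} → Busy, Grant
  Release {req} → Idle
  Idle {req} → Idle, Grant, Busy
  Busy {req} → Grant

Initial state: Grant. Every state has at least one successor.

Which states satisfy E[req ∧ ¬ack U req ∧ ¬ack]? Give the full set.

{Release, Idle, Busy}

States satisfying req ∧ ¬ack: {Release, Idle, Busy}.
States satisfying E[req ∧ ¬ack U req ∧ ¬ack]: {Release, Idle, Busy}.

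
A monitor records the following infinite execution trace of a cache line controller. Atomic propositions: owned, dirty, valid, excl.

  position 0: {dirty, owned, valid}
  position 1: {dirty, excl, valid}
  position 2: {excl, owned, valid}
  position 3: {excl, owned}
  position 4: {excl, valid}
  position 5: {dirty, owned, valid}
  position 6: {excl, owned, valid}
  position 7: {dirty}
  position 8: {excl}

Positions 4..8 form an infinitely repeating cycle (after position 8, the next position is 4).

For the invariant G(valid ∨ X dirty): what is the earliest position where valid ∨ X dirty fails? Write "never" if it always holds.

3

Check valid ∨ X dirty at each position in order: 0 ✓, 1 ✓, 2 ✓.
At position 3 the labels are {excl, owned} and the next position 4 has {excl, valid}, so valid ∨ X dirty is false there. This is the first violation.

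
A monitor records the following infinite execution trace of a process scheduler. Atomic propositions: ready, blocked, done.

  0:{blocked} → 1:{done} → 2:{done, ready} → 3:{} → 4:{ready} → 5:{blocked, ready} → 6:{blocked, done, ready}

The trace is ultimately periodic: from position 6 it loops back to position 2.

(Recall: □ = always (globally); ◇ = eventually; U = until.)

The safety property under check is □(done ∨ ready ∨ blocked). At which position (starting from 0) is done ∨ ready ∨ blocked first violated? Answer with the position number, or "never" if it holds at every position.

Check done ∨ ready ∨ blocked at each position in order: 0 ✓, 1 ✓, 2 ✓.
At position 3 the labels are {}, so done ∨ ready ∨ blocked is false there. This is the first violation.

3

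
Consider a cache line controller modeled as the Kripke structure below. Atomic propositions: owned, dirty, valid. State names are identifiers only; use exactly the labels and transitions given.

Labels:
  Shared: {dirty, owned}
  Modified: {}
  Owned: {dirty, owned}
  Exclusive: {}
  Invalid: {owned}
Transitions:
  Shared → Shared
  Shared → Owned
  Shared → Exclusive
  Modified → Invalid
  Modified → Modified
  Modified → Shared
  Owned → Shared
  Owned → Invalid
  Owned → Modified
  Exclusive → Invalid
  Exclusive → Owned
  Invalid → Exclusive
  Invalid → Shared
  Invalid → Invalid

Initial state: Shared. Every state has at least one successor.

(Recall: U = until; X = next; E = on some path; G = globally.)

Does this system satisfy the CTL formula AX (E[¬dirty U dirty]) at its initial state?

Holds

States satisfying E[¬dirty U dirty]: {Shared, Modified, Owned, Exclusive, Invalid}.
States satisfying AX (E[¬dirty U dirty]): {Shared, Modified, Owned, Exclusive, Invalid}.
Shared ∈ Sat(AX (E[¬dirty U dirty])).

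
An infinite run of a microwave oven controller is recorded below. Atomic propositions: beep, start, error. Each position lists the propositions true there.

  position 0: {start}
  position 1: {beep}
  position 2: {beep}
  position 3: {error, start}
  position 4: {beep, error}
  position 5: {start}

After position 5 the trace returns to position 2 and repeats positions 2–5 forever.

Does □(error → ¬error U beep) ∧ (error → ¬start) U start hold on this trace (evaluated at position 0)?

error → ¬error U beep must hold at every position from 0 onward. It fails at position 3, so □(error → ¬error U beep) is false.
Positions where error holds: 3, 4.
Check ¬error U beep at each: 3→fails, 4→ok.
Walking from position 0: start first holds at position 0, and error → ¬start holds at every earlier position along the way, so (error → ¬start) U start holds.
At position 0: □(error → ¬error U beep) is false; (error → ¬start) U start is true; so □(error → ¬error U beep) ∧ (error → ¬start) U start is false.

Does not hold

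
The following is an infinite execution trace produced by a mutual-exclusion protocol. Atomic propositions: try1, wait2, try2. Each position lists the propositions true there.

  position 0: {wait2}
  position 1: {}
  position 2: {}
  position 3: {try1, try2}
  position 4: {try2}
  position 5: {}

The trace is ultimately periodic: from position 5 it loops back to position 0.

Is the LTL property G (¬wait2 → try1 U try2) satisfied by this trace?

Does not hold

¬wait2 → try1 U try2 must hold at every position from 0 onward. It fails at position 1, so G (¬wait2 → try1 U try2) is false.
Positions where ¬wait2 holds: 1, 2, 3, 4, 5.
Check try1 U try2 at each: 1→fails, 2→fails, 3→ok, 4→ok, 5→fails.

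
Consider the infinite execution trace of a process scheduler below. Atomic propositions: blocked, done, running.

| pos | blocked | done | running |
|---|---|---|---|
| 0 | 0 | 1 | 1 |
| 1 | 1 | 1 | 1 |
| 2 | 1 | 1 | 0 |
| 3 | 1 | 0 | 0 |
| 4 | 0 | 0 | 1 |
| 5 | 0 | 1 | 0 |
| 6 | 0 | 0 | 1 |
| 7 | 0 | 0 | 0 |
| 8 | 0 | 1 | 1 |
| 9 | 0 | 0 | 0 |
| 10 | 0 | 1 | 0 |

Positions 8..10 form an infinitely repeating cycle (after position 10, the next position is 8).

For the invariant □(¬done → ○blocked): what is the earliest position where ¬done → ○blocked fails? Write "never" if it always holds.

3

Check ¬done → ○blocked at each position in order: 0 ✓, 1 ✓, 2 ✓.
At position 3 the labels are {blocked} and the next position 4 has {running}, so ¬done → ○blocked is false there. This is the first violation.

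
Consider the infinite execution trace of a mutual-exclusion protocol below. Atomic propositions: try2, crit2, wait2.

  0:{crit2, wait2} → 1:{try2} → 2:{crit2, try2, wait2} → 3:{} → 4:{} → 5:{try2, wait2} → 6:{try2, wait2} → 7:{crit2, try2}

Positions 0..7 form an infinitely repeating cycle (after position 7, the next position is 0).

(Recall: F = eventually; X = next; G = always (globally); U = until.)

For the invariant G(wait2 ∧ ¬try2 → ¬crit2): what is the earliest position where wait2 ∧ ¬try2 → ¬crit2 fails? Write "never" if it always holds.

0

At position 0 the labels are {crit2, wait2}, so wait2 ∧ ¬try2 → ¬crit2 is false there. This is the first violation.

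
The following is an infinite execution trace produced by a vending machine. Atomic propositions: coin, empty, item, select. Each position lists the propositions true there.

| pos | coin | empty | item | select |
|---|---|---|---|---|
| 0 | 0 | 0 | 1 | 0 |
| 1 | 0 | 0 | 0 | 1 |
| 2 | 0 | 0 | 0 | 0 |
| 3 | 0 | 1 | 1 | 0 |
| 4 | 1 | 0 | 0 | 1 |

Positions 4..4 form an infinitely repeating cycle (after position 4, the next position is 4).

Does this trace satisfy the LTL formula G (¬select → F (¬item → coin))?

¬select → F (¬item → coin) holds at every position 0..4, and those are all positions ever visited, so G (¬select → F (¬item → coin)) holds.
Positions where ¬select holds: 0, 2, 3.
Check F (¬item → coin) at each: 0→ok, 2→ok, 3→ok.

Satisfied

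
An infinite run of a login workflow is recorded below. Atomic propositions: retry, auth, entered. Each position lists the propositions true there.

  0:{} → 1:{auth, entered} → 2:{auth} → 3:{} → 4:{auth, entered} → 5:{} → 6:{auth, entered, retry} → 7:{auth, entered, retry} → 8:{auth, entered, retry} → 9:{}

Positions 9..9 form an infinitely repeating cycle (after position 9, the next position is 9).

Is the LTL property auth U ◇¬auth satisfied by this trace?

Holds

Walking from position 0: ◇¬auth first holds at position 0, and auth holds at every earlier position along the way, so auth U ◇¬auth holds.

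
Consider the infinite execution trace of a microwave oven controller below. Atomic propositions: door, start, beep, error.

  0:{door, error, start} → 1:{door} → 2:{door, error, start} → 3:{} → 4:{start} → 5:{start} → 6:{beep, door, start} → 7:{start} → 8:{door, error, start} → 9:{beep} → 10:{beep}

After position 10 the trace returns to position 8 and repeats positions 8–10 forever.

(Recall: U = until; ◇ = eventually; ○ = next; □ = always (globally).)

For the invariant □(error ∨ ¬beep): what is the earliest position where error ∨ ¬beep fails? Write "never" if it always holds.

6

Check error ∨ ¬beep at each position in order: 0 ✓, 1 ✓, 2 ✓, 3 ✓, 4 ✓, 5 ✓.
At position 6 the labels are {beep, door, start}, so error ∨ ¬beep is false there. This is the first violation.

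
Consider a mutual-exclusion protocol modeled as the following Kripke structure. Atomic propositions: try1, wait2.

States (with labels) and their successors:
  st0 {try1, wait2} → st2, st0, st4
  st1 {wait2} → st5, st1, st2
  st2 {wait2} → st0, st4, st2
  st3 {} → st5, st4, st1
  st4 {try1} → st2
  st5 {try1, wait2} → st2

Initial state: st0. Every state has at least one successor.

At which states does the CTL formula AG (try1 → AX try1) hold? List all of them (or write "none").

none

States satisfying try1 → AX try1: {st1, st2, st3}.
States satisfying AG (try1 → AX try1): ∅.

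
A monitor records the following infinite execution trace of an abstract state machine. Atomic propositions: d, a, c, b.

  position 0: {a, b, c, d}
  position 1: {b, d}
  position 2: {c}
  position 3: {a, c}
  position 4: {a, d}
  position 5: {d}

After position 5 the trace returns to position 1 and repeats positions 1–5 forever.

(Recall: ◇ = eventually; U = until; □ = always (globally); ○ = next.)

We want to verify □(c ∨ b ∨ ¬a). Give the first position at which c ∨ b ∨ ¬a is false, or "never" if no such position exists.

Check c ∨ b ∨ ¬a at each position in order: 0 ✓, 1 ✓, 2 ✓, 3 ✓.
At position 4 the labels are {a, d}, so c ∨ b ∨ ¬a is false there. This is the first violation.

4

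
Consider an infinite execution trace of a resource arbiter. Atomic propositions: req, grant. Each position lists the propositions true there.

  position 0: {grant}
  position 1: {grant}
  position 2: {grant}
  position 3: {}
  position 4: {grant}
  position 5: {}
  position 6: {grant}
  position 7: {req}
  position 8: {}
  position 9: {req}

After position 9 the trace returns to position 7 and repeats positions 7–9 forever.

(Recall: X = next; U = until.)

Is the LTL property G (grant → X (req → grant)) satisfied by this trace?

grant → X (req → grant) must hold at every position from 0 onward. It fails at position 6, so G (grant → X (req → grant)) is false.
Positions where grant holds: 0, 1, 2, 4, 6.
Check X (req → grant) at each: 0→ok, 1→ok, 2→ok, 4→ok, 6→fails.

Violated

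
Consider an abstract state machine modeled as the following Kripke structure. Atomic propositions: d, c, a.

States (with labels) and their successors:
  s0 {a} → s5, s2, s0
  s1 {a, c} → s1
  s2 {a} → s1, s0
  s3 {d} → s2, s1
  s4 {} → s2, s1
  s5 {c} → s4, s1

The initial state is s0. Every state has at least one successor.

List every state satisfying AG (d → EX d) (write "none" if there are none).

{s0, s1, s2, s4, s5}

States satisfying d → EX d: {s0, s1, s2, s4, s5}.
States satisfying AG (d → EX d): {s0, s1, s2, s4, s5}.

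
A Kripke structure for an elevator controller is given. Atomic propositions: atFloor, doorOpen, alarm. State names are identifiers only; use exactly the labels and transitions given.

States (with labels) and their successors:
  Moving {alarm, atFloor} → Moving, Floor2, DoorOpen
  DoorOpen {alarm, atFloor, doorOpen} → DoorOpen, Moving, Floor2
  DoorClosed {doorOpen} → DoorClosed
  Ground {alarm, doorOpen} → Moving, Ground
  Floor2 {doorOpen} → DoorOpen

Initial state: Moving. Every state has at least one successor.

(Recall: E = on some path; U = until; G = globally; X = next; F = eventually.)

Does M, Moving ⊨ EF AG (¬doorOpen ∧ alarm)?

States satisfying AG (¬doorOpen ∧ alarm): ∅.
States satisfying EF AG (¬doorOpen ∧ alarm): ∅.
No suitable path/successor from Moving witnesses the formula.
Moving ∉ Sat(EF AG (¬doorOpen ∧ alarm)).

No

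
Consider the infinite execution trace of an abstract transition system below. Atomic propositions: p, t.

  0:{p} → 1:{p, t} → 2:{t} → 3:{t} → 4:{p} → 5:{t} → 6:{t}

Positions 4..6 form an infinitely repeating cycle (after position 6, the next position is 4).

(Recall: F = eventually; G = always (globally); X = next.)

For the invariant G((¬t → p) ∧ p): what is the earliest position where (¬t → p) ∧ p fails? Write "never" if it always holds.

2

Check (¬t → p) ∧ p at each position in order: 0 ✓, 1 ✓.
At position 2 the labels are {t}, so (¬t → p) ∧ p is false there. This is the first violation.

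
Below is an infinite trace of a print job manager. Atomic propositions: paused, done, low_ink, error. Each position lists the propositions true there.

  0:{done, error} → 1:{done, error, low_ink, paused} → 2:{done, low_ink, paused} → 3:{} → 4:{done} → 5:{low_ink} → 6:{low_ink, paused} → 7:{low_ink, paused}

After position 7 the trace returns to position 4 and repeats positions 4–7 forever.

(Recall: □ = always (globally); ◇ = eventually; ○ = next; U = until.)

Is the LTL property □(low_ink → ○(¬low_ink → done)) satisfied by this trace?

low_ink → ○(¬low_ink → done) must hold at every position from 0 onward. It fails at position 2, so □(low_ink → ○(¬low_ink → done)) is false.
Positions where low_ink holds: 1, 2, 5, 6, 7.
Check ○(¬low_ink → done) at each: 1→ok, 2→fails, 5→ok, 6→ok, 7→ok.

No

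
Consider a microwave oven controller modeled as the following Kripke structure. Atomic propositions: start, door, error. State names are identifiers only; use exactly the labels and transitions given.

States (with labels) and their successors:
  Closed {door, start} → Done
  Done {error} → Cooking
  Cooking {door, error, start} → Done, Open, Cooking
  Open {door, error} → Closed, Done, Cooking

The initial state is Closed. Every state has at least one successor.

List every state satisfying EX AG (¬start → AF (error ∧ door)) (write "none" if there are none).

{Closed, Done, Cooking, Open}

States satisfying AG (¬start → AF (error ∧ door)): {Closed, Done, Cooking, Open}.
States satisfying EX AG (¬start → AF (error ∧ door)): {Closed, Done, Cooking, Open}.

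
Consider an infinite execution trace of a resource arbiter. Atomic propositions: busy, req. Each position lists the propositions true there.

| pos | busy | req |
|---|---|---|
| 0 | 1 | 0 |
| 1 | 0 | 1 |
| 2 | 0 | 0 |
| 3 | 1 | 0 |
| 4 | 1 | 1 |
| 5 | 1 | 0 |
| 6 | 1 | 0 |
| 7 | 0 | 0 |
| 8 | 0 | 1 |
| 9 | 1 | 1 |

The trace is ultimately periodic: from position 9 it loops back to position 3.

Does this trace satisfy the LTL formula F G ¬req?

No

G ¬req is false at every position 0..9, so it never becomes true and F G ¬req fails.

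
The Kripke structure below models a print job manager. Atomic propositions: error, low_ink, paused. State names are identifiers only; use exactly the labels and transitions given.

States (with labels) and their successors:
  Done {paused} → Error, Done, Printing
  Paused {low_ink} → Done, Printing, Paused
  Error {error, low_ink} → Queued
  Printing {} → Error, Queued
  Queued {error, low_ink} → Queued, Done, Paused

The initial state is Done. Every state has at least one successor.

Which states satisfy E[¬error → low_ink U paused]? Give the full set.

States satisfying ¬error → low_ink: {Paused, Error, Queued}.
States satisfying paused: {Done}.
States satisfying E[¬error → low_ink U paused]: {Done, Paused, Error, Queued}.

{Done, Paused, Error, Queued}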